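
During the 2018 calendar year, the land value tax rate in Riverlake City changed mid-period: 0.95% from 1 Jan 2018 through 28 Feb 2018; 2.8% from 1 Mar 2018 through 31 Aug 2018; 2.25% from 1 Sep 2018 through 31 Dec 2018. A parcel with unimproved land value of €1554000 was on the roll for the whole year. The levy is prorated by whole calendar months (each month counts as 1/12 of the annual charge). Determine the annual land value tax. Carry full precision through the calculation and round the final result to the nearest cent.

€35871.50

1 Jan – 28 Feb 2018: 2 months at 0.95% → €1554000 × 0.95% × 2/12 = €2460.5000
1 Mar – 31 Aug 2018: 6 months at 2.8% → €1554000 × 2.8% × 6/12 = €21756.0000
1 Sep – 31 Dec 2018: 4 months at 2.25% → €1554000 × 2.25% × 4/12 = €11655.0000
Total = €35871.5000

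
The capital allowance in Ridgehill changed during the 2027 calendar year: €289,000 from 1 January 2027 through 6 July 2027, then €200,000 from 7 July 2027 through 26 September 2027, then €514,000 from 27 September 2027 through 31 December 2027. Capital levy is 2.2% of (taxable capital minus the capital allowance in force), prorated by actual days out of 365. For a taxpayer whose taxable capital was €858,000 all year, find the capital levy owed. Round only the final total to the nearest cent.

1 January – 6 July 2027: 187 days, exemption €289,000 → (€858,000 − €289,000) × 2.2% × 187/365 = €6,413.3315
7 July – 26 September 2027: 82 days, exemption €200,000 → (€858,000 − €200,000) × 2.2% × 82/365 = €3,252.1425
27 September – 31 December 2027: 96 days, exemption €514,000 → (€858,000 − €514,000) × 2.2% × 96/365 = €1,990.4877
Total = €11,655.9616

€11,655.96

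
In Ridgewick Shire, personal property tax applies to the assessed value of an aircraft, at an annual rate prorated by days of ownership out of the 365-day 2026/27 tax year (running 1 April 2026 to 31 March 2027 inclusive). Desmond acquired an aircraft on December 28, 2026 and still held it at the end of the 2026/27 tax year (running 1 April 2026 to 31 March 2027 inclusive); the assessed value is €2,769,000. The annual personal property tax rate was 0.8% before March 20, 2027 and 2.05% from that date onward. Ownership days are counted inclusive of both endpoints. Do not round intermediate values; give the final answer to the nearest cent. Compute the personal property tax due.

December 28, 2026 – March 19, 2027: 82 days at 0.8% → €2,769,000 × 0.8% × 82/365 = €4,976.6137
March 20 – March 31, 2027: 12 days at 2.05% → €2,769,000 × 2.05% × 12/365 = €1,866.2301
Total = €6,842.8438

€6,842.84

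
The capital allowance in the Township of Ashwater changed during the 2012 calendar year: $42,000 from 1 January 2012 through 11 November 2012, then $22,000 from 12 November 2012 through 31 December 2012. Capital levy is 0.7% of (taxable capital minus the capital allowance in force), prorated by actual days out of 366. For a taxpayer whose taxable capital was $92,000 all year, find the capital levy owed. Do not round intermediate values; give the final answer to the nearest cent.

$369.13

1 January – 11 November 2012: 316 days, exemption $42,000 → ($92,000 − $42,000) × 0.7% × 316/366 = $302.1858
12 November – 31 December 2012: 50 days, exemption $22,000 → ($92,000 − $22,000) × 0.7% × 50/366 = $66.9399
Total = $369.1257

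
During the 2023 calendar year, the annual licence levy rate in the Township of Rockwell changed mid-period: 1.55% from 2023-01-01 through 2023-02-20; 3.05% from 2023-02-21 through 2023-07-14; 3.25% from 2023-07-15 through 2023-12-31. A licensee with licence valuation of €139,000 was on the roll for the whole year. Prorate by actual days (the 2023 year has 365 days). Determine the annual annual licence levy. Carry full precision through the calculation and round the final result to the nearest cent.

€4,077.65

2023-01-01 to 2023-02-20: 51 days at 1.55% → €139,000 × 1.55% × 51/365 = €301.0397
2023-02-21 to 2023-07-14: 144 days at 3.05% → €139,000 × 3.05% × 144/365 = €1,672.5699
2023-07-15 to 2023-12-31: 170 days at 3.25% → €139,000 × 3.25% × 170/365 = €2,104.0411
Total = €4,077.6507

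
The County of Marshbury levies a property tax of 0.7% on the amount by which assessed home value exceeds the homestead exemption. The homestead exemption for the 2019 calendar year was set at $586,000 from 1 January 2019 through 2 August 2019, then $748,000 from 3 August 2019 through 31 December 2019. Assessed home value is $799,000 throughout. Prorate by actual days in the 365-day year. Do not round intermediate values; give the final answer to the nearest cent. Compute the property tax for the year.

1 January – 2 August 2019: 214 days, exemption $586,000 → ($799,000 − $586,000) × 0.7% × 214/365 = $874.1753
3 August – 31 December 2019: 151 days, exemption $748,000 → ($799,000 − $748,000) × 0.7% × 151/365 = $147.6904
Total = $1,021.8658

$1,021.87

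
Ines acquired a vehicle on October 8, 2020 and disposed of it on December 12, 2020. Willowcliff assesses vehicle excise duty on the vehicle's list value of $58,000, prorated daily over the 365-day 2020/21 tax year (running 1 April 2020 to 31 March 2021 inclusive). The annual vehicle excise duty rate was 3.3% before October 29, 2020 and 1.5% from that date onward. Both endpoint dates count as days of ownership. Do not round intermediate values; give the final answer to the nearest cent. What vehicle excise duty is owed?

$217.38

October 8 – October 28, 2020: 21 days at 3.3% → $58,000 × 3.3% × 21/365 = $110.1205
October 29 – December 12, 2020: 45 days at 1.5% → $58,000 × 1.5% × 45/365 = $107.2603
Total = $217.3808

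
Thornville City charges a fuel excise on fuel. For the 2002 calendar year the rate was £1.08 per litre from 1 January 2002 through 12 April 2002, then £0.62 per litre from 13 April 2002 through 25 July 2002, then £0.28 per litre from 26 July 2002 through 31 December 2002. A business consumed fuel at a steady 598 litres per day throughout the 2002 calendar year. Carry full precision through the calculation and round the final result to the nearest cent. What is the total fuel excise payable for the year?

1 January – 12 April 2002: 102 days × 598 litres/day = 60,996 litres at £1.08/litre → £65,875.68
13 April – 25 July 2002: 104 days × 598 litres/day = 62,192 litres at £0.62/litre → £38,559.04
26 July – 31 December 2002: 159 days × 598 litres/day = 95,082 litres at £0.28/litre → £26,622.96

£131,057.68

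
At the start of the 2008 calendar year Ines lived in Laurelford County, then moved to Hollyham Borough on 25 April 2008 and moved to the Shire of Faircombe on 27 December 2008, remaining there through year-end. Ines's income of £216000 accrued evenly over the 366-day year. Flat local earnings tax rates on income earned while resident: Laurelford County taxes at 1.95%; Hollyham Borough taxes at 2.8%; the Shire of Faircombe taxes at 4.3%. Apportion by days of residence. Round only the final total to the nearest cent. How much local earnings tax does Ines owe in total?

Laurelford County, 1 January – 24 April 2008: 115 days → £216000 × 1.95% × 115/366 = £1323.4426
Hollyham Borough, 25 April – 26 December 2008: 246 days → £216000 × 2.8% × 246/366 = £4065.0492
The Shire of Faircombe, 27 December – 31 December 2008: 5 days → £216000 × 4.3% × 5/366 = £126.8852
Total = £5515.3770

£5515.38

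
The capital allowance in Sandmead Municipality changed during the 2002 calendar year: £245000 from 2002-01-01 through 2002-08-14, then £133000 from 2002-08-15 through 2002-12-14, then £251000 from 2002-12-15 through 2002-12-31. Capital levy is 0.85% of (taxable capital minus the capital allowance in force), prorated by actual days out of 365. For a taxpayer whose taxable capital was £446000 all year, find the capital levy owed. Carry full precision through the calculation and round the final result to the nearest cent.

£2024.33

2002-01-01 to 2002-08-14: 226 days, exemption £245000 → (£446000 − £245000) × 0.85% × 226/365 = £1057.8658
2002-08-15 to 2002-12-14: 122 days, exemption £133000 → (£446000 − £133000) × 0.85% × 122/365 = £889.2630
2002-12-15 to 2002-12-31: 17 days, exemption £251000 → (£446000 − £251000) × 0.85% × 17/365 = £77.1986
Total = £2024.3274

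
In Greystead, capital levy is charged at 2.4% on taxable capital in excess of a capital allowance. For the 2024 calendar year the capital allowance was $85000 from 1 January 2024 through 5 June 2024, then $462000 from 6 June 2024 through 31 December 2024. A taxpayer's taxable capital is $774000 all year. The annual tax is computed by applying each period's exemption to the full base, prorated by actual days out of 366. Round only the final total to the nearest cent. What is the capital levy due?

1 January – 5 June 2024: 157 days, exemption $85000 → ($774000 − $85000) × 2.4% × 157/366 = $7093.3115
6 June – 31 December 2024: 209 days, exemption $462000 → ($774000 − $462000) × 2.4% × 209/366 = $4275.9344
Total = $11369.2459

$11369.25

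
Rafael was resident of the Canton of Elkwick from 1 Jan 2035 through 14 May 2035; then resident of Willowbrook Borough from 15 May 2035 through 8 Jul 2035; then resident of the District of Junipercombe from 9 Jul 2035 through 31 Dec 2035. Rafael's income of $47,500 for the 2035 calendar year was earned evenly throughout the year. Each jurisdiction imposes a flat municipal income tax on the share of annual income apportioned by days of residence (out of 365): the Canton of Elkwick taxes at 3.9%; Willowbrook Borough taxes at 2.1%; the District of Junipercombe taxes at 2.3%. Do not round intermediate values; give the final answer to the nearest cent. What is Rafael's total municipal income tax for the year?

$1,357.20

The Canton of Elkwick, 1 Jan – 14 May 2035: 134 days → $47,500 × 3.9% × 134/365 = $680.0959
Willowbrook Borough, 15 May – 8 Jul 2035: 55 days → $47,500 × 2.1% × 55/365 = $150.3082
The District of Junipercombe, 9 Jul – 31 Dec 2035: 176 days → $47,500 × 2.3% × 176/365 = $526.7945
Total = $1,357.1986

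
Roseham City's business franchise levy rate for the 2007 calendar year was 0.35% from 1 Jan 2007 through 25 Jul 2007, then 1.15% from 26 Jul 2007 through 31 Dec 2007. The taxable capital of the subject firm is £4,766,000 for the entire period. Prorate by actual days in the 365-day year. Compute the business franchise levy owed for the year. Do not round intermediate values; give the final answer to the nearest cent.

1 Jan – 25 Jul 2007: 206 days at 0.35% → £4,766,000 × 0.35% × 206/365 = £9,414.4822
26 Jul – 31 Dec 2007: 159 days at 1.15% → £4,766,000 × 1.15% × 159/365 = £23,875.7014
Total = £33,290.1836

£33,290.18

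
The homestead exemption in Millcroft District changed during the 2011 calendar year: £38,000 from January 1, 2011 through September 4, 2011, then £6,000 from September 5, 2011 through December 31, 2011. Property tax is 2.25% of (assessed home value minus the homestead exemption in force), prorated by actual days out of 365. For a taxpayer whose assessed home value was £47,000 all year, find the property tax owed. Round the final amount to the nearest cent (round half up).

£435.27

January 1 – September 4, 2011: 247 days, exemption £38,000 → (£47,000 − £38,000) × 2.25% × 247/365 = £137.0342
September 5 – December 31, 2011: 118 days, exemption £6,000 → (£47,000 − £6,000) × 2.25% × 118/365 = £298.2329
Total = £435.2671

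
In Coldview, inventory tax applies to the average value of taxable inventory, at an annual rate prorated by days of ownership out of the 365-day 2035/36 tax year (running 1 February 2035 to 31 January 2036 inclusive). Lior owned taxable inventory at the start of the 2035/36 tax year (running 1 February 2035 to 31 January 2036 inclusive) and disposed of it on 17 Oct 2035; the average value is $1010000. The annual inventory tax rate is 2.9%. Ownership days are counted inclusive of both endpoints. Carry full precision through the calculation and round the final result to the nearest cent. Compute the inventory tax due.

Days held (1 Feb – 17 Oct 2035): 259 out of 365
Tax = $1010000 × 2.9% × 259/365 = $20783.8630

$20783.86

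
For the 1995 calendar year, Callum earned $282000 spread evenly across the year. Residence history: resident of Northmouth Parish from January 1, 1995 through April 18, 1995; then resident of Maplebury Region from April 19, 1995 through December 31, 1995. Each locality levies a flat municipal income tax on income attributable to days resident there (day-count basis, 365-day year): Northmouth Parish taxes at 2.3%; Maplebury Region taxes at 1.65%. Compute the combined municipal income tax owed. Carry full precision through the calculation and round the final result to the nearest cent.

Northmouth Parish, January 1 – April 18, 1995: 108 days → $282000 × 2.3% × 108/365 = $1919.1452
Maplebury Region, April 19 – December 31, 1995: 257 days → $282000 × 1.65% × 257/365 = $3276.2219
Total = $5195.3671

$5195.37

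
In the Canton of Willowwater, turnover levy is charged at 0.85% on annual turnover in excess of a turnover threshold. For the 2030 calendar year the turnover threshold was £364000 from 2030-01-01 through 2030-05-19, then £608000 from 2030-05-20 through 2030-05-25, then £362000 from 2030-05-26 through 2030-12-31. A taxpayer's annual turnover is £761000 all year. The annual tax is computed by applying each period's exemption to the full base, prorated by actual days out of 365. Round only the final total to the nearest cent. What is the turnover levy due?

2030-01-01 to 2030-05-19: 139 days, exemption £364000 → (£761000 − £364000) × 0.85% × 139/365 = £1285.0836
2030-05-20 to 2030-05-25: 6 days, exemption £608000 → (£761000 − £608000) × 0.85% × 6/365 = £21.3781
2030-05-26 to 2030-12-31: 220 days, exemption £362000 → (£761000 − £362000) × 0.85% × 220/365 = £2044.1918
Total = £3350.6534

£3350.65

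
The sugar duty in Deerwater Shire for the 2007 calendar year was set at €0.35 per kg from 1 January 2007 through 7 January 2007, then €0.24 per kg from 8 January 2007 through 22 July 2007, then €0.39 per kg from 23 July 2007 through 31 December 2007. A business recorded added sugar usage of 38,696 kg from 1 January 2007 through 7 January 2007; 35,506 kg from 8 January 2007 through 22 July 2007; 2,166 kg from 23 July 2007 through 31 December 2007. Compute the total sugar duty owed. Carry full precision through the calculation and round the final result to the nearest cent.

1 January – 7 January 2007: 38,696 kg at €0.35/kg → €13,543.60
8 January – 22 July 2007: 35,506 kg at €0.24/kg → €8,521.44
23 July – 31 December 2007: 2,166 kg at €0.39/kg → €844.74

€22,909.78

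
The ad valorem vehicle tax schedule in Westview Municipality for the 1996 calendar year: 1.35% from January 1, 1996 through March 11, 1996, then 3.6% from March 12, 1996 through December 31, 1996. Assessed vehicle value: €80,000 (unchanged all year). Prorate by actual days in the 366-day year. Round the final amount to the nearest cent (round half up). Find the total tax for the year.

€2,530.82

January 1 – March 11, 1996: 71 days at 1.35% → €80,000 × 1.35% × 71/366 = €209.5082
March 12 – December 31, 1996: 295 days at 3.6% → €80,000 × 3.6% × 295/366 = €2,321.3115
Total = €2,530.8197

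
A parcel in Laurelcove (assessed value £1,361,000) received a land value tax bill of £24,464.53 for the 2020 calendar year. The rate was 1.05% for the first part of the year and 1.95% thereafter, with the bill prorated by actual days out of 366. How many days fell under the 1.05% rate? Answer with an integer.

Let d = days at the first rate; then 366 − d days at the second rate.
£1,361,000 × [1.05%·d + 1.95%·(366−d)] / 366 = £24,464.53
Solving gives d = 62, so the new rate took effect on 3 March 2020.

62 days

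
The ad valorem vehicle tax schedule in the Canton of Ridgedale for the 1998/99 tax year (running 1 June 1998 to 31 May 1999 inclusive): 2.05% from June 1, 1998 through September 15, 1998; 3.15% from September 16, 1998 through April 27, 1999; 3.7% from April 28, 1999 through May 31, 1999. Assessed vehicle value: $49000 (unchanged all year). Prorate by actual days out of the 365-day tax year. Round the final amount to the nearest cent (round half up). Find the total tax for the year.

June 1 – September 15, 1998: 107 days at 2.05% → $49000 × 2.05% × 107/365 = $294.4699
September 16, 1998 – April 27, 1999: 224 days at 3.15% → $49000 × 3.15% × 224/365 = $947.2438
April 28 – May 31, 1999: 34 days at 3.7% → $49000 × 3.7% × 34/365 = $168.8822
Total = $1410.5959

$1410.60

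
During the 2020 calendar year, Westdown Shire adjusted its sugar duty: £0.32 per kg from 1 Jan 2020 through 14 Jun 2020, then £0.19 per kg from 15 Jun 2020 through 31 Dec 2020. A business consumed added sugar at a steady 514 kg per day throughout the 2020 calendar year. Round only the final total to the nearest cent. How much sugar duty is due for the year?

£46,835.68

1 Jan – 14 Jun 2020: 166 days × 514 kg/day = 85,324 kg at £0.32/kg → £27,303.68
15 Jun – 31 Dec 2020: 200 days × 514 kg/day = 102,800 kg at £0.19/kg → £19,532.00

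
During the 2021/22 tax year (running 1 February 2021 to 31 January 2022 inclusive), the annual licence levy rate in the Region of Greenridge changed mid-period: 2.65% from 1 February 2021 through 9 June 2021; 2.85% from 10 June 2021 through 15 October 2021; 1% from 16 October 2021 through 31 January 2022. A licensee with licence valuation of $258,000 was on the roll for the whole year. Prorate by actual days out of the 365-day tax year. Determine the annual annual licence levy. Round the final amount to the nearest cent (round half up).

1 February – 9 June 2021: 129 days at 2.65% → $258,000 × 2.65% × 129/365 = $2,416.3644
10 June – 15 October 2021: 128 days at 2.85% → $258,000 × 2.85% × 128/365 = $2,578.5863
16 October 2021 – 31 January 2022: 108 days at 1% → $258,000 × 1% × 108/365 = $763.3973
Total = $5,758.3479

$5,758.35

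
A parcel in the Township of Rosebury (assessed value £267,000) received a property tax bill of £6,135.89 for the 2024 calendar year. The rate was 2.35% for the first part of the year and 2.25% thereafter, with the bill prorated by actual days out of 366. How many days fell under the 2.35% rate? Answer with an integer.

Let d = days at the first rate; then 366 − d days at the second rate.
£267,000 × [2.35%·d + 2.25%·(366−d)] / 366 = £6,135.89
Solving gives d = 176, so the new rate took effect on 25 Jun 2024.

176 days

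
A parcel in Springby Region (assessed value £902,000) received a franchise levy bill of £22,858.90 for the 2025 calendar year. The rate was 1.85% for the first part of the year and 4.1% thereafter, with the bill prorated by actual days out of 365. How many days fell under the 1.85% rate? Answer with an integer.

Let d = days at the first rate; then 365 − d days at the second rate.
£902,000 × [1.85%·d + 4.1%·(365−d)] / 365 = £22,858.90
Solving gives d = 254, so the new rate took effect on September 12, 2025.

254 days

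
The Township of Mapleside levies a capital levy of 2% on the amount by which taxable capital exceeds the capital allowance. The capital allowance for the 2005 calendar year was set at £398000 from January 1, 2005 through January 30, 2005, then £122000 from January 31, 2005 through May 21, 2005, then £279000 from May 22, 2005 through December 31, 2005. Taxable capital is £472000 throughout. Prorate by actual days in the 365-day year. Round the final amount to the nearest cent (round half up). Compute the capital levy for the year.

January 1 – January 30, 2005: 30 days, exemption £398000 → (£472000 − £398000) × 2% × 30/365 = £121.6438
January 31 – May 21, 2005: 111 days, exemption £122000 → (£472000 − £122000) × 2% × 111/365 = £2128.7671
May 22 – December 31, 2005: 224 days, exemption £279000 → (£472000 − £279000) × 2% × 224/365 = £2368.8767
Total = £4619.2877

£4619.29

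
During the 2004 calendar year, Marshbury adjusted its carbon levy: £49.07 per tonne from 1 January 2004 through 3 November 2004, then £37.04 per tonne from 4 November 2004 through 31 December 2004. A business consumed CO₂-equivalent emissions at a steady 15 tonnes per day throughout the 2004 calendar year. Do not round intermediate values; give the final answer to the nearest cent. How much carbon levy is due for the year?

1 January – 3 November 2004: 308 days × 15 tonnes/day = 4,620 tonnes at £49.07/tonne → £226703.40
4 November – 31 December 2004: 58 days × 15 tonnes/day = 870 tonnes at £37.04/tonne → £32224.80

£258928.20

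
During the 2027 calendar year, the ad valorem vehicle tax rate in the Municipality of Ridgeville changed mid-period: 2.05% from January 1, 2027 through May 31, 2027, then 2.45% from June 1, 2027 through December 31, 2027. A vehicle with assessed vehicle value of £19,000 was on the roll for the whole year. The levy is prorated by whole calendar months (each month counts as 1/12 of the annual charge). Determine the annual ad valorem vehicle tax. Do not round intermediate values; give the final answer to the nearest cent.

£433.83

January 1 – May 31, 2027: 5 months at 2.05% → £19,000 × 2.05% × 5/12 = £162.2917
June 1 – December 31, 2027: 7 months at 2.45% → £19,000 × 2.45% × 7/12 = £271.5417
Total = £433.8333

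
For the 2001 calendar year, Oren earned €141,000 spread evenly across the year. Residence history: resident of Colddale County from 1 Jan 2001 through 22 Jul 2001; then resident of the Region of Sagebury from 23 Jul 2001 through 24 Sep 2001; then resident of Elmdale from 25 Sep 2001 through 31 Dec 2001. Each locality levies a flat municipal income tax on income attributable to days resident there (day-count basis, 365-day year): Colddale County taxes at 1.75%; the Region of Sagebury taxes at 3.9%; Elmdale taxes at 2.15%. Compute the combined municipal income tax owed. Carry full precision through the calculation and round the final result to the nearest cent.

€3,150.48

Colddale County, 1 Jan – 22 Jul 2001: 203 days → €141,000 × 1.75% × 203/365 = €1,372.3356
The Region of Sagebury, 23 Jul – 24 Sep 2001: 64 days → €141,000 × 3.9% × 64/365 = €964.2082
Elmdale, 25 Sep – 31 Dec 2001: 98 days → €141,000 × 2.15% × 98/365 = €813.9370
Total = €3,150.4808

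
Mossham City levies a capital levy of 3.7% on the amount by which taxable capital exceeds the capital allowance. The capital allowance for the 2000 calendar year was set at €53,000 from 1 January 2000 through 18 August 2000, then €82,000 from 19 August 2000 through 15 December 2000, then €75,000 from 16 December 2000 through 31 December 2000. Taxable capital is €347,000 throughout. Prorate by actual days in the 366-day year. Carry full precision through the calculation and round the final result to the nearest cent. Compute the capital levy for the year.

1 January – 18 August 2000: 231 days, exemption €53,000 → (€347,000 − €53,000) × 3.7% × 231/366 = €6,865.6230
19 August – 15 December 2000: 119 days, exemption €82,000 → (€347,000 − €82,000) × 3.7% × 119/366 = €3,187.9645
16 December – 31 December 2000: 16 days, exemption €75,000 → (€347,000 − €75,000) × 3.7% × 16/366 = €439.9563
Total = €10,493.5437

€10,493.54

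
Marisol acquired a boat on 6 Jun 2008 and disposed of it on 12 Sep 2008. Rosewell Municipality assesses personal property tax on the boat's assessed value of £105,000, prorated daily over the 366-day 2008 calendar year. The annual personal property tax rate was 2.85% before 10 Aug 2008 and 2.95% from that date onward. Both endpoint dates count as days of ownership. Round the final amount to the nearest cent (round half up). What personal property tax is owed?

£819.20

6 Jun – 9 Aug 2008: 65 days at 2.85% → £105,000 × 2.85% × 65/366 = £531.4549
10 Aug – 12 Sep 2008: 34 days at 2.95% → £105,000 × 2.95% × 34/366 = £287.7459
Total = £819.2008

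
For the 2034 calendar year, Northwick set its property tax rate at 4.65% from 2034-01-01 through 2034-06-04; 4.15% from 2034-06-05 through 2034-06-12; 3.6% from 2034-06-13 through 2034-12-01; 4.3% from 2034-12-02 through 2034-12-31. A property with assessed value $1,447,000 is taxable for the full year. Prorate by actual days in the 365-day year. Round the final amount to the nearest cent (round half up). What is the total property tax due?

$59,550.99

2034-01-01 to 2034-06-04: 155 days at 4.65% → $1,447,000 × 4.65% × 155/365 = $28,573.2945
2034-06-05 to 2034-06-12: 8 days at 4.15% → $1,447,000 × 4.15% × 8/365 = $1,316.1753
2034-06-13 to 2034-12-01: 172 days at 3.6% → $1,447,000 × 3.6% × 172/365 = $24,547.4630
2034-12-02 to 2034-12-31: 30 days at 4.3% → $1,447,000 × 4.3% × 30/365 = $5,114.0548
Total = $59,550.9877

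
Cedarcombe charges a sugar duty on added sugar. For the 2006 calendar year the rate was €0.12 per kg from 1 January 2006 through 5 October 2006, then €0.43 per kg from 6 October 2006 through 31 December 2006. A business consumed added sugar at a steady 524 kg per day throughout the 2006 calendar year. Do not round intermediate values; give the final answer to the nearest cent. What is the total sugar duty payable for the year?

€37083.48

1 January – 5 October 2006: 278 days × 524 kg/day = 145,672 kg at €0.12/kg → €17480.64
6 October – 31 December 2006: 87 days × 524 kg/day = 45,588 kg at €0.43/kg → €19602.84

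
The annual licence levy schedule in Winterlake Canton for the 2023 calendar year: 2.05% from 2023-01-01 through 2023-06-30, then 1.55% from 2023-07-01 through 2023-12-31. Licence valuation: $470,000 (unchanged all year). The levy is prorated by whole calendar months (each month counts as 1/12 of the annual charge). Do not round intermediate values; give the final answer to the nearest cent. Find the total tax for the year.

$8,460.00

2023-01-01 to 2023-06-30: 6 months at 2.05% → $470,000 × 2.05% × 6/12 = $4,817.5000
2023-07-01 to 2023-12-31: 6 months at 1.55% → $470,000 × 1.55% × 6/12 = $3,642.5000
Total = $8,460.0000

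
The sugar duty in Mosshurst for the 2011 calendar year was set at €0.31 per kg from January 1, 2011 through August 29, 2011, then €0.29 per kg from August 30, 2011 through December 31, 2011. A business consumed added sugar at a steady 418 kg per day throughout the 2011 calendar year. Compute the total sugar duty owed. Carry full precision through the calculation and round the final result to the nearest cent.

€46,260.06

January 1 – August 29, 2011: 241 days × 418 kg/day = 100,738 kg at €0.31/kg → €31,228.78
August 30 – December 31, 2011: 124 days × 418 kg/day = 51,832 kg at €0.29/kg → €15,031.28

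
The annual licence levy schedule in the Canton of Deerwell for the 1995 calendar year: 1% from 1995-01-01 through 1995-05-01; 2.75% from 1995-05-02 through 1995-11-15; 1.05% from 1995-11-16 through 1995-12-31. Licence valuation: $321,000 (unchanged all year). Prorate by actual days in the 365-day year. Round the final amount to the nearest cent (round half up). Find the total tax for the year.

$6,277.53

1995-01-01 to 1995-05-01: 121 days at 1% → $321,000 × 1% × 121/365 = $1,064.1370
1995-05-02 to 1995-11-15: 198 days at 2.75% → $321,000 × 2.75% × 198/365 = $4,788.6164
1995-11-16 to 1995-12-31: 46 days at 1.05% → $321,000 × 1.05% × 46/365 = $424.7753
Total = $6,277.5288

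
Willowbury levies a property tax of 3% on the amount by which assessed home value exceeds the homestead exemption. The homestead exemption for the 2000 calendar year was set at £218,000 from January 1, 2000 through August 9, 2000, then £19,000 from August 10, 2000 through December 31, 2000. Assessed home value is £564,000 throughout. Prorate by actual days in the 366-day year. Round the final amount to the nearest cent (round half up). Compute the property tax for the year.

January 1 – August 9, 2000: 222 days, exemption £218,000 → (£564,000 − £218,000) × 3% × 222/366 = £6,296.0656
August 10 – December 31, 2000: 144 days, exemption £19,000 → (£564,000 − £19,000) × 3% × 144/366 = £6,432.7869
Total = £12,728.8525

£12,728.85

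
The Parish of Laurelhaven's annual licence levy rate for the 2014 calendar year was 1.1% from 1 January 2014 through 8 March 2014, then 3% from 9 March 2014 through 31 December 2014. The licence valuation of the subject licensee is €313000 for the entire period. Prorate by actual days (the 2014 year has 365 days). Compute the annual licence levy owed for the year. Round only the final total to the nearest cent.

€8298.36

1 January – 8 March 2014: 67 days at 1.1% → €313000 × 1.1% × 67/365 = €632.0027
9 March – 31 December 2014: 298 days at 3% → €313000 × 3% × 298/365 = €7666.3562
Total = €8298.3589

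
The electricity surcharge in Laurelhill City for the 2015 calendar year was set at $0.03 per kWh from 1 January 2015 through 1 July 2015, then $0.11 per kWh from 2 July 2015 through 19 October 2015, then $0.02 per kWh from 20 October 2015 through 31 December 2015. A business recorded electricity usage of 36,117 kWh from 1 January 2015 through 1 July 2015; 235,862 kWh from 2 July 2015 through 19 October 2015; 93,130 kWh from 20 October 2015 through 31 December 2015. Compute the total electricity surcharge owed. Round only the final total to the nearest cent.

$28,890.93

1 January – 1 July 2015: 36,117 kWh at $0.03/kWh → $1,083.51
2 July – 19 October 2015: 235,862 kWh at $0.11/kWh → $25,944.82
20 October – 31 December 2015: 93,130 kWh at $0.02/kWh → $1,862.60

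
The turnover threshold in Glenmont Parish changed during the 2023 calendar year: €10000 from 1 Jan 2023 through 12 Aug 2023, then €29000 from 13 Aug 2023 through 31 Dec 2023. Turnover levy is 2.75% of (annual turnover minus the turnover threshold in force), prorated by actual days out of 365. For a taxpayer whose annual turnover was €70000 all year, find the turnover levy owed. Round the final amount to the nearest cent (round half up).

1 Jan – 12 Aug 2023: 224 days, exemption €10000 → (€70000 − €10000) × 2.75% × 224/365 = €1012.6027
13 Aug – 31 Dec 2023: 141 days, exemption €29000 → (€70000 − €29000) × 2.75% × 141/365 = €435.5548
Total = €1448.1575

€1448.16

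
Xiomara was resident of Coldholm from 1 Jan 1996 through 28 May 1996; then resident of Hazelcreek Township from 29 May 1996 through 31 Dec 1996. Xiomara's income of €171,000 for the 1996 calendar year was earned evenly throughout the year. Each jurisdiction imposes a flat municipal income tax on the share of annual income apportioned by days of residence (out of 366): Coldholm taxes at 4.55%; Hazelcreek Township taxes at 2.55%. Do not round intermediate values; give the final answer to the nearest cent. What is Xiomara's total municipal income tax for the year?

€5,752.80

Coldholm, 1 Jan – 28 May 1996: 149 days → €171,000 × 4.55% × 149/366 = €3,167.4713
Hazelcreek Township, 29 May – 31 Dec 1996: 217 days → €171,000 × 2.55% × 217/366 = €2,585.3238
Total = €5,752.7951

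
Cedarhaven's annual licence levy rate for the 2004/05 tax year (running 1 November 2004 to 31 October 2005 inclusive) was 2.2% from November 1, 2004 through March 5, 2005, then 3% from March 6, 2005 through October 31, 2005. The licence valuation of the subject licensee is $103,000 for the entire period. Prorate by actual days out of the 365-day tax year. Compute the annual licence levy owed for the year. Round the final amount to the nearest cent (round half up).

$2,807.81

November 1, 2004 – March 5, 2005: 125 days at 2.2% → $103,000 × 2.2% × 125/365 = $776.0274
March 6 – October 31, 2005: 240 days at 3% → $103,000 × 3% × 240/365 = $2,031.7808
Total = $2,807.8082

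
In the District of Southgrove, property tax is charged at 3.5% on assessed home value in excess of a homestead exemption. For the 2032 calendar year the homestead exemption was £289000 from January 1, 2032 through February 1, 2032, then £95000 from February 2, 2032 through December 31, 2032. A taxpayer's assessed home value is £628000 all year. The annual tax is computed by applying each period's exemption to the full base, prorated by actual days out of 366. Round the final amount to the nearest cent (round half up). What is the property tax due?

January 1 – February 1, 2032: 32 days, exemption £289000 → (£628000 − £289000) × 3.5% × 32/366 = £1037.3770
February 2 – December 31, 2032: 334 days, exemption £95000 → (£628000 − £95000) × 3.5% × 334/366 = £17023.9617
Total = £18061.3388

£18061.34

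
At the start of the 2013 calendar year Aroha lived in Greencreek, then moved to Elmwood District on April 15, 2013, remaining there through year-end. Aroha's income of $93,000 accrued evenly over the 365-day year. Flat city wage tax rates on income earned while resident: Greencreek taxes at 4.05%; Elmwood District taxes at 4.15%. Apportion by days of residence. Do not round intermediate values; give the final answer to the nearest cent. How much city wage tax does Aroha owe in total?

Greencreek, January 1 – April 14, 2013: 104 days → $93,000 × 4.05% × 104/365 = $1,073.1945
Elmwood District, April 15 – December 31, 2013: 261 days → $93,000 × 4.15% × 261/365 = $2,759.8068
Total = $3,833.0014

$3,833.00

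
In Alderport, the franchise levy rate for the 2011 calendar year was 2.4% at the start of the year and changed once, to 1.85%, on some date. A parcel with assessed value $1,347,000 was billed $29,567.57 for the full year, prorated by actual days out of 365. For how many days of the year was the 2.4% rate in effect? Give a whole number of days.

Let d = days at the first rate; then 365 − d days at the second rate.
$1,347,000 × [2.4%·d + 1.85%·(365−d)] / 365 = $29,567.57
Solving gives d = 229, so the new rate took effect on 18 Aug 2011.

229 days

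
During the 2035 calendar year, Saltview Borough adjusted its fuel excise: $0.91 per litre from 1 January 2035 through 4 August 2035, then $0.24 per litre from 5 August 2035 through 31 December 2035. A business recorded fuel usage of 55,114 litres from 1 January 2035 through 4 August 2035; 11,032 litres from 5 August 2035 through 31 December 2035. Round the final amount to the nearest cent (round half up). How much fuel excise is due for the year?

1 January – 4 August 2035: 55,114 litres at $0.91/litre → $50153.74
5 August – 31 December 2035: 11,032 litres at $0.24/litre → $2647.68

$52801.42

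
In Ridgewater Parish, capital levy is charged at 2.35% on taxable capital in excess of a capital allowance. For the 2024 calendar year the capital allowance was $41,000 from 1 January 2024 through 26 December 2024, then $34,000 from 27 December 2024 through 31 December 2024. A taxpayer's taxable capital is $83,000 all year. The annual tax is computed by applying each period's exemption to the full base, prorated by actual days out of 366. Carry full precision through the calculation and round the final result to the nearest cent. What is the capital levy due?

$989.25

1 January – 26 December 2024: 361 days, exemption $41,000 → ($83,000 − $41,000) × 2.35% × 361/366 = $973.5164
27 December – 31 December 2024: 5 days, exemption $34,000 → ($83,000 − $34,000) × 2.35% × 5/366 = $15.7309
Total = $989.2473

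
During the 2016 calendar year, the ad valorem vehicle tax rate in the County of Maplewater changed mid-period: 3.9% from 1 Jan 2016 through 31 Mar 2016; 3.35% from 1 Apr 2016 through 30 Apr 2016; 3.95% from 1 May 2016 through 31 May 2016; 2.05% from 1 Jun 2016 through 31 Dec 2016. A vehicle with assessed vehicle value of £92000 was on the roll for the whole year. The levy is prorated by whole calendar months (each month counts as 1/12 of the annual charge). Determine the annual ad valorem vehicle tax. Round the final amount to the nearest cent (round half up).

1 Jan – 31 Mar 2016: 3 months at 3.9% → £92000 × 3.9% × 3/12 = £897.0000
1 Apr – 30 Apr 2016: 1 month at 3.35% → £92000 × 3.35% × 1/12 = £256.8333
1 May – 31 May 2016: 1 month at 3.95% → £92000 × 3.95% × 1/12 = £302.8333
1 Jun – 31 Dec 2016: 7 months at 2.05% → £92000 × 2.05% × 7/12 = £1100.1667
Total = £2556.8333

£2556.83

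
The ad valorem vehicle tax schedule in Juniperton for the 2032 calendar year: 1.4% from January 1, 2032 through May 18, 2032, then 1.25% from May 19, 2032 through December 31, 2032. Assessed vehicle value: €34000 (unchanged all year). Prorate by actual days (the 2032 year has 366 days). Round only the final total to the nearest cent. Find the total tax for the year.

€444.37

January 1 – May 18, 2032: 139 days at 1.4% → €34000 × 1.4% × 139/366 = €180.7760
May 19 – December 31, 2032: 227 days at 1.25% → €34000 × 1.25% × 227/366 = €263.5929
Total = €444.3689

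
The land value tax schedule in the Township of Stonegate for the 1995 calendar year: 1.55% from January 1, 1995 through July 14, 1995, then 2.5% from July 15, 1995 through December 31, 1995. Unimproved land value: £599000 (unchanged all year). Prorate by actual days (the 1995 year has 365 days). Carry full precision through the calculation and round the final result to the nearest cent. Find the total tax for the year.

£11934.87

January 1 – July 14, 1995: 195 days at 1.55% → £599000 × 1.55% × 195/365 = £4960.2123
July 15 – December 31, 1995: 170 days at 2.5% → £599000 × 2.5% × 170/365 = £6974.6575
Total = £11934.8699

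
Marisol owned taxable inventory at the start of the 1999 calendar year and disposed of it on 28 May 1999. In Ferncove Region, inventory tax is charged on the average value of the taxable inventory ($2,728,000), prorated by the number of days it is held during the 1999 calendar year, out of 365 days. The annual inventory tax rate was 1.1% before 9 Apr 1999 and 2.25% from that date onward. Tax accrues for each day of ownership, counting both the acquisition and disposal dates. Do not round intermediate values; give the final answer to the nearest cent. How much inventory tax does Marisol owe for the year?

$16,465.16

1 Jan – 8 Apr 1999: 98 days at 1.1% → $2,728,000 × 1.1% × 98/365 = $8,056.9425
9 Apr – 28 May 1999: 50 days at 2.25% → $2,728,000 × 2.25% × 50/365 = $8,408.2192
Total = $16,465.1616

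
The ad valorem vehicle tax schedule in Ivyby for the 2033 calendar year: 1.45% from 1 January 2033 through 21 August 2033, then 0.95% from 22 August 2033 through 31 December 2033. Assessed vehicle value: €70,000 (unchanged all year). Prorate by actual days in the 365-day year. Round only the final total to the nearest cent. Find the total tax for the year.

€888.42

1 January – 21 August 2033: 233 days at 1.45% → €70,000 × 1.45% × 233/365 = €647.9315
22 August – 31 December 2033: 132 days at 0.95% → €70,000 × 0.95% × 132/365 = €240.4932
Total = €888.4247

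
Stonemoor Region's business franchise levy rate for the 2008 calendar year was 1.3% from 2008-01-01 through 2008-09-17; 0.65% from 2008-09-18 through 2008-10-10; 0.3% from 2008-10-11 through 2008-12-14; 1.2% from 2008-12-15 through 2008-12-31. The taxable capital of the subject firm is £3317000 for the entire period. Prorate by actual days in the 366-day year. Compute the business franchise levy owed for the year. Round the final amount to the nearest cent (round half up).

£35721.19

2008-01-01 to 2008-09-17: 261 days at 1.3% → £3317000 × 1.3% × 261/366 = £30750.2213
2008-09-18 to 2008-10-10: 23 days at 0.65% → £3317000 × 0.65% × 23/366 = £1354.8948
2008-10-11 to 2008-12-14: 65 days at 0.3% → £3317000 × 0.3% × 65/366 = £1767.2541
2008-12-15 to 2008-12-31: 17 days at 1.2% → £3317000 × 1.2% × 17/366 = £1848.8197
Total = £35721.1899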